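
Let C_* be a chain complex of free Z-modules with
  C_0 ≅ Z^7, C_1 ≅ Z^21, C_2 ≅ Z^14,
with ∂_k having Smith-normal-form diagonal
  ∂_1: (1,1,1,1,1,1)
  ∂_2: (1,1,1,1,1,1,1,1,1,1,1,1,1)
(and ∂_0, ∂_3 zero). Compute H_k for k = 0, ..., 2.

H_0: b_0 = 7 − 0 − 6 = 1; torsion from ∂_1 factors > 1: none. So H_0 ≅ Z.
H_1: b_1 = 21 − 6 − 13 = 2; torsion from ∂_2 factors > 1: none. So H_1 ≅ Z^2.
H_2: b_2 = 14 − 13 − 0 = 1; torsion from ∂_3 factors > 1: none. So H_2 ≅ Z.

H_0 ≅ Z,  H_1 ≅ Z^2,  H_2 ≅ Z.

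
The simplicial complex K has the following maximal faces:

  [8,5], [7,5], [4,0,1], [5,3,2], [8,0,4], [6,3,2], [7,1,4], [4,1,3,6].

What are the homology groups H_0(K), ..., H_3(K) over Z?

H_0 = Z,  H_1 = Z^2,  H_2 = 0,  H_3 = 0.

Fix the vertex order 0 < 1 < 2 < 3 < 4 < 5 < 6 < 7 < 8 and write every simplex with vertices in increasing order. Then dim K = 3 and the simplices of K are:

  0-simplices (9): [0], [1], [2], [3], [4], [5], [6], [7], [8]
  1-simplices (18): [0,1], [0,4], [0,8], [1,3], [1,4], [1,6], [1,7], [2,3], [2,5], [2,6], [3,4], [3,5], [3,6], [4,6], [4,7], [4,8], [5,7], [5,8]
  2-simplices (9): [0,1,4], [0,4,8], [1,3,4], [1,3,6], [1,4,6], [1,4,7], [2,3,5], [2,3,6], [3,4,6]
  3-simplices (1): [1,3,4,6]

giving chain groups C_0 ≅ Z^9, C_1 ≅ Z^18, C_2 ≅ Z^9, C_3 ≅ Z^1.

Boundary ∂_1: C_1 → C_0 is given by ∂[p,q] = [q] − [p].
This gives a 9×18 integer matrix of rank 8; reducing to Smith normal form yields diagonal entries (1,1,1,1,1,1,1,1).

The boundary map ∂_2: C_2 → C_1 sends each 2-simplex [p,q,r] to [q,r] − [p,r] + [p,q]. For instance
  ∂[3,4,6] = [4,6] − [3,6] + [3,4],
  ∂[1,3,4] = [3,4] − [1,4] + [1,3].
The resulting 18×9 matrix has rank 8, and its Smith normal form has invariant factors (1,1,1,1,1,1,1,1).

∂_3: C_3 → C_2 sends each 3-simplex σ to the alternating sum Σ_i (−1)^i (σ with its i-th vertex removed). For instance
  ∂[1,3,4,6] = [3,4,6] − [1,4,6] + [1,3,6] − [1,3,4].
The resulting 9×1 matrix has rank 1, and its Smith normal form has invariant factors (1).

Now H_k = ker ∂_k / im ∂_{k+1}, so:

  H_0: rank C_0 − rank ∂_1 = 9 − 8 = 1, and the invariant factors of ∂_1 are all 1, so H_0 ≅ Z.
  H_1: rank ker ∂_1 − rank ∂_2 = (18 − 8) − 8 = 2, and the invariant factors of ∂_2 are all 1, so H_1 ≅ Z^2.
  H_2: rank ker ∂_2 − rank ∂_3 = (9 − 8) − 1 = 0, and the invariant factors of ∂_3 are all 1, so H_2 ≅ 0.
  H_3: rank ker ∂_3 − rank ∂_4 = (1 − 1) − 0 = 0, and there is no ∂_4, so H_3 ≅ 0.

As a check, the Euler characteristic is 9 − 18 + 9 − 1 = -1, which agrees with 1 − 2 + 0 − 0 = -1.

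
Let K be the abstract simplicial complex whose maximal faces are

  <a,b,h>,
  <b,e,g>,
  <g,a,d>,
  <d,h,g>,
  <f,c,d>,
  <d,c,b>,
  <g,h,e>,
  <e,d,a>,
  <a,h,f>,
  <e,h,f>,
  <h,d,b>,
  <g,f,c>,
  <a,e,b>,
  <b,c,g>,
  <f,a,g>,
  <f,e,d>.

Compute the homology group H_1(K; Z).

H_1 = Z^2.

K has 8 vertices, 24 edges, 16 triangles.
rank ∂_1 = 7, rank ∂_2 = 15 ⇒ b_1 = 24 − 7 − 15 = 2; all invariant factors of ∂_2 are 1 so no torsion. So H_1 = Z^2.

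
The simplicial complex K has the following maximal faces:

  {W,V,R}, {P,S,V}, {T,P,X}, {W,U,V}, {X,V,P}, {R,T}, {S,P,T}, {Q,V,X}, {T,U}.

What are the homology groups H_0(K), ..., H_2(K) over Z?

H_0 ≅ Z,  H_1 ≅ Z^2,  H_2 = 0.

Fix the vertex order P < Q < R < S < T < U < V < W < X and write every simplex with vertices in increasing order. Then dim K = 2 and the simplices of K are:

  0-simplices (9): P, Q, R, S, T, U, V, W, X
  1-simplices (17): PS, PT, PV, PX, QV, QX, RT, RV, RW, ST, SV, TU, TX, UV, UW, VW, VX
  2-simplices (7): PST, PSV, PTX, PVX, QVX, RVW, UVW

so the chain groups are C_0 ≅ Z^9, C_1 ≅ Z^17, C_2 ≅ Z^7.

The boundary map ∂_1: C_1 → C_0 is given by ∂[p,q] = [q] − [p].
The 9×17 boundary matrix has rank 8 and Smith normal form diag(1,1,1,1,1,1,1,1).

∂_2: C_2 → C_1 sends each 2-simplex [p,q,r] to [q,r] − [p,r] + [p,q]. For instance
  ∂RVW = VW − RW + RV,
  ∂QVX = VX − QX + QV.
This gives a 17×7 integer matrix of rank 7; reducing to Smith normal form yields diagonal entries (1,1,1,1,1,1,1).

Reading off H_k = ker ∂_k / im ∂_{k+1}:

  H_0: rank C_0 − rank ∂_1 = 9 − 8 = 1, and the invariant factors of ∂_1 are all 1, so H_0 = Z.
  H_1: rank ker ∂_1 − rank ∂_2 = (17 − 8) − 7 = 2, and the invariant factors of ∂_2 are all 1, so H_1 = Z^2.
  H_2: rank ker ∂_2 − rank ∂_3 = (7 − 7) − 0 = 0, and there is no ∂_3, so H_2 = 0.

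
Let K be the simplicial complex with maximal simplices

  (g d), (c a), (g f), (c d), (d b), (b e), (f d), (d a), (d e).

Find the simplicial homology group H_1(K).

Take the total order a < b < c < d < e < f < g on the vertex set. Then K (dimension 1) consists of the simplices:

  0-simplices (7): a, b, c, d, e, f, g
  1-simplices (9): ac, ad, bd, be, cd, de, df, dg, fg

Hence C_0 ≅ Z^7, C_1 ≅ Z^9.

Boundary ∂_1: C_1 → C_0 sends each edge [p,q] (with p < q) to q − p. For instance
  ∂dg = g − d.
As a 7×9 matrix over Z this has rank 6, with invariant factors (1,1,1,1,1,1).

Computing H_k = (kernel of ∂_k) / (image of ∂_{k+1}):

  H_1: rank ker ∂_1 − rank ∂_2 = (9 − 6) − 0 = 3, and there is no ∂_2, so H_1 = Z^3.

(K is a triangulation of a wedge of 3 circles.)

H_1 ≅ Z^3.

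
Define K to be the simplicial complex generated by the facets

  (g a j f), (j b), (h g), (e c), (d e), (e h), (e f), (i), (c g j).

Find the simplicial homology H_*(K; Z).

H_0 ≅ Z^2,  H_1 ≅ Z^2,  H_2 = 0,  H_3 = 0.

K has 10 vertices, 14 edges, 5 triangles, 1 3-simplex.
rank ∂_0 = 0, rank ∂_1 = 8 ⇒ b_0 = 10 − 0 − 8 = 2; all invariant factors of ∂_1 are 1 so no torsion. So H_0 ≅ Z^2.
rank ∂_1 = 8, rank ∂_2 = 4 ⇒ b_1 = 14 − 8 − 4 = 2; all invariant factors of ∂_2 are 1 so no torsion. So H_1 ≅ Z^2.
rank ∂_2 = 4, rank ∂_3 = 1 ⇒ b_2 = 5 − 4 − 1 = 0; all invariant factors of ∂_3 are 1 so no torsion. So H_2 ≅ 0.
rank ∂_3 = 1, rank ∂_4 = 0 ⇒ b_3 = 1 − 1 − 0 = 0. So H_3 ≅ 0.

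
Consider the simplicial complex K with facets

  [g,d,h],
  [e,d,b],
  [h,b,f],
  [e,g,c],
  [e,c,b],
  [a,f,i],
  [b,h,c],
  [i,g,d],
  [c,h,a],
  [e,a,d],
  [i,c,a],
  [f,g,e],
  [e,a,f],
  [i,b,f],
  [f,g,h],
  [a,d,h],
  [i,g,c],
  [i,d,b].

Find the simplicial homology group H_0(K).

Take the total order a < b < c < d < e < f < g < h < i on the vertex set. Then K (dimension 2) consists of the simplices:

  0-simplices (9): a, b, c, d, e, f, g, h, i
  1-simplices (27): ac, ad, ae, af, ah, ai, bc, bd, be, bf, bh, bi, ce, cg, ch, ci, de, dg, dh, di, ef, eg, fg, fh, fi, gh, gi
  2-simplices (18): ach, aci, ade, adh, aef, afi, bce, bch, bde, bdi, bfh, bfi, ceg, cgi, dgh, dgi, efg, fgh

so the chain groups are C_0 ≅ Z^9, C_1 ≅ Z^27, C_2 ≅ Z^18.

The boundary map ∂_1: C_1 → C_0 is given by ∂[p,q] = [q] − [p].
The 9×27 boundary matrix has rank 8 and Smith normal form diag(1,1,1,1,1,1,1,1).

The boundary map ∂_2: C_2 → C_1 acts by ∂[p,q,r] = [q,r] − [p,r] + [p,q]. For instance
  ∂bch = ch − bh + bc,
  ∂bdi = di − bi + bd.
The resulting 27×18 matrix has rank 17, and its Smith normal form has invariant factors (1,1,1,1,1,1,1,1,1,1,1,1,1,1,1,1,1).

From H_k ≅ ker(∂_k) / im(∂_{k+1}) we obtain:

  H_0: rank C_0 − rank ∂_1 = 9 − 8 = 1, and the invariant factors of ∂_1 are all 1, so H_0 = Z.

H_0 = Z.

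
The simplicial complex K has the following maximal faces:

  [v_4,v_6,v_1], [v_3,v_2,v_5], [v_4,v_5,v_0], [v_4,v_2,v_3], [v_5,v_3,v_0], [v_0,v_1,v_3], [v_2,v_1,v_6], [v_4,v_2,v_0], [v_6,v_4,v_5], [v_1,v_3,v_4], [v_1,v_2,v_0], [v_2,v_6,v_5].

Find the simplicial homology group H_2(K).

H_2 ≅ 0.

We work with the vertex ordering v_0 < v_1 < v_2 < v_3 < v_4 < v_5 < v_6. The simplices of K, each written with vertices in increasing order, are:

  0-simplices (7): [v_0], [v_1], [v_2], [v_3], [v_4], [v_5], [v_6]
  1-simplices (18): (18 of them)
  2-simplices (12): (12 of them)

Hence C_0 ≅ Z^7, C_1 ≅ Z^18, C_2 ≅ Z^12.

Boundary ∂_1: C_1 → C_0 sends each edge [p,q] (with p < q) to q − p. For instance
  ∂[v_2,v_4] = [v_4] − [v_2].
This gives a 7×18 integer matrix of rank 6; reducing to Smith normal form yields diagonal entries (1,1,1,1,1,1).

Boundary ∂_2: C_2 → C_1 maps a triangle to the signed sum of its edges. For instance
  ∂[v_1,v_3,v_4] = [v_3,v_4] − [v_1,v_4] + [v_1,v_3],
  ∂[v_0,v_4,v_5] = [v_4,v_5] − [v_0,v_5] + [v_0,v_4].
This gives a 18×12 integer matrix of rank 12; reducing to Smith normal form yields diagonal entries (1,1,1,1,1,1,1,1,1,1,1,2).

Reading off H_k = ker ∂_k / im ∂_{k+1}:

  H_2: rank ker ∂_2 − rank ∂_3 = (12 − 12) − 0 = 0, and there is no ∂_3, so H_2 ≅ 0.

(K is a triangulation of the real projective plane RP^2.)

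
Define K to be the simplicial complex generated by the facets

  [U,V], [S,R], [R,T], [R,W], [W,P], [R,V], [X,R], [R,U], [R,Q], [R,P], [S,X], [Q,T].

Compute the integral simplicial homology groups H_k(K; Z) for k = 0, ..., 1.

Fix the vertex order P < Q < R < S < T < U < V < W < X and write every simplex with vertices in increasing order. Then dim K = 1 and the simplices of K are:

  0-simplices (9): P, Q, R, S, T, U, V, W, X
  1-simplices (12): PR, PW, QR, QT, RS, RT, RU, RV, RW, RX, SX, UV

Hence C_0 ≅ Z^9, C_1 ≅ Z^12.

The boundary map ∂_1: C_1 → C_0 is given by ∂[p,q] = [q] − [p]. For instance
  ∂SX = X − S.
The 9×12 boundary matrix has rank 8 and Smith normal form diag(1,1,1,1,1,1,1,1).

Reading off H_k = ker ∂_k / im ∂_{k+1}:

  H_0: rank C_0 − rank ∂_1 = 9 − 8 = 1, and the invariant factors of ∂_1 are all 1, so H_0 = Z.
  H_1: rank ker ∂_1 − rank ∂_2 = (12 − 8) − 0 = 4, and there is no ∂_2, so H_1 = Z^4.

(K is a triangulation of a wedge of 4 circles.)

H_0 ≅ Z,  H_1 ≅ Z^4.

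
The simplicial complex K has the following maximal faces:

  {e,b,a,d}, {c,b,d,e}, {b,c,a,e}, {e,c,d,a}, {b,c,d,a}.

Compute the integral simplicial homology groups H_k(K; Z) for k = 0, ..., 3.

Take the total order a < b < c < d < e on the vertex set. Then K (dimension 3) consists of the simplices:

  0-simplices (5): a, b, c, d, e
  1-simplices (10): ab, ac, ad, ae, bc, bd, be, cd, ce, de
  2-simplices (10): abc, abd, abe, acd, ace, ade, bcd, bce, bde, cde
  3-simplices (5): abcd, abce, abde, acde, bcde

Hence C_0 ≅ Z^5, C_1 ≅ Z^10, C_2 ≅ Z^10, C_3 ≅ Z^5.

Boundary ∂_1: C_1 → C_0 sends each edge [p,q] (with p < q) to q − p. For instance
  ∂ae = e − a.
The resulting 5×10 matrix has rank 4, and its Smith normal form has invariant factors (1,1,1,1).

Boundary ∂_2: C_2 → C_1 maps a triangle to the signed sum of its edges. For instance
  ∂abd = bd − ad + ab,
  ∂abc = bc − ac + ab.
The resulting 10×10 matrix has rank 6, and its Smith normal form has invariant factors (1,1,1,1,1,1).

Boundary ∂_3: C_3 → C_2 sends each 3-simplex σ to the alternating sum Σ_i (−1)^i (σ with its i-th vertex removed). For instance
  ∂abde = bde − ade + abe − abd,
  ∂abce = bce − ace + abe − abc.
The 10×5 boundary matrix has rank 4 and Smith normal form diag(1,1,1,1).

Computing H_k = (kernel of ∂_k) / (image of ∂_{k+1}):

  H_0: rank C_0 − rank ∂_1 = 5 − 4 = 1, and the invariant factors of ∂_1 are all 1, so H_0 = Z.
  H_1: rank ker ∂_1 − rank ∂_2 = (10 − 4) − 6 = 0, and the invariant factors of ∂_2 are all 1, so H_1 = 0.
  H_2: rank ker ∂_2 − rank ∂_3 = (10 − 6) − 4 = 0, and the invariant factors of ∂_3 are all 1, so H_2 = 0.
  H_3: rank ker ∂_3 − rank ∂_4 = (5 − 4) − 0 = 1, and there is no ∂_4, so H_3 = Z.

H_0 ≅ Z,  H_1 = 0,  H_2 = 0,  H_3 ≅ Z.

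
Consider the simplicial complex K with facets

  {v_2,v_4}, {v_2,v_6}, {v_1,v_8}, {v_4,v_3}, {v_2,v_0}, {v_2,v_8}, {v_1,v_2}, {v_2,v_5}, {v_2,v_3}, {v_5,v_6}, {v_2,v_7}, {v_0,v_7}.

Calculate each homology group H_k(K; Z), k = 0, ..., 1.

Order the vertices as v_0 < v_1 < v_2 < v_3 < v_4 < v_5 < v_6 < v_7 < v_8. Listing each simplex with vertices in this order, K has dimension 1 with simplices:

  0-simplices (9): [v_0], [v_1], [v_2], [v_3], [v_4], [v_5], [v_6], [v_7], [v_8]
  1-simplices (12): [v_0,v_2], [v_0,v_7], [v_1,v_2], [v_1,v_8], [v_2,v_3], [v_2,v_4], [v_2,v_5], [v_2,v_6], [v_2,v_7], [v_2,v_8], [v_3,v_4], [v_5,v_6]

giving chain groups C_0 ≅ Z^9, C_1 ≅ Z^12.

∂_1: C_1 → C_0 maps an edge to its endpoints' difference, ∂[p,q] = q − p. For instance
  ∂[v_2,v_3] = [v_3] − [v_2].
This gives a 9×12 integer matrix of rank 8; reducing to Smith normal form yields diagonal entries (1,1,1,1,1,1,1,1).

Reading off H_k = ker ∂_k / im ∂_{k+1}:

  H_0: rank C_0 − rank ∂_1 = 9 − 8 = 1, and the invariant factors of ∂_1 are all 1, so H_0 ≅ Z.
  H_1: rank ker ∂_1 − rank ∂_2 = (12 − 8) − 0 = 4, and there is no ∂_2, so H_1 ≅ Z^4.

As a check, the Euler characteristic is 9 − 12 = -3, which agrees with 1 − 4 = -3.

H_0 = Z,  H_1 = Z^4.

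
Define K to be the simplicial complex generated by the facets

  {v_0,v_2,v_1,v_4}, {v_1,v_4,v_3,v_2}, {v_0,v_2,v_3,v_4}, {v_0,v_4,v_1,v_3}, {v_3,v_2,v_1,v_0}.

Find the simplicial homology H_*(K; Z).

Fix the vertex order v_0 < v_1 < v_2 < v_3 < v_4 and write every simplex with vertices in increasing order. Then dim K = 3 and the simplices of K are:

  0-simplices (5): [v_0], [v_1], [v_2], [v_3], [v_4]
  1-simplices (10): [v_0,v_1], [v_0,v_2], [v_0,v_3], [v_0,v_4], [v_1,v_2], [v_1,v_3], [v_1,v_4], [v_2,v_3], [v_2,v_4], [v_3,v_4]
  2-simplices (10): [v_0,v_1,v_2], [v_0,v_1,v_3], [v_0,v_1,v_4], [v_0,v_2,v_3], [v_0,v_2,v_4], [v_0,v_3,v_4], [v_1,v_2,v_3], [v_1,v_2,v_4], [v_1,v_3,v_4], [v_2,v_3,v_4]
  3-simplices (5): [v_0,v_1,v_2,v_3], [v_0,v_1,v_2,v_4], [v_0,v_1,v_3,v_4], [v_0,v_2,v_3,v_4], [v_1,v_2,v_3,v_4]

so the chain groups are C_0 ≅ Z^5, C_1 ≅ Z^10, C_2 ≅ Z^10, C_3 ≅ Z^5.

∂_1: C_1 → C_0 is given by ∂[p,q] = [q] − [p].
The 5×10 boundary matrix has rank 4 and Smith normal form diag(1,1,1,1).

The boundary map ∂_2: C_2 → C_1 sends each 2-simplex [p,q,r] to [q,r] − [p,r] + [p,q]. For instance
  ∂[v_0,v_2,v_4] = [v_2,v_4] − [v_0,v_4] + [v_0,v_2],
  ∂[v_0,v_1,v_3] = [v_1,v_3] − [v_0,v_3] + [v_0,v_1].
This gives a 10×10 integer matrix of rank 6; reducing to Smith normal form yields diagonal entries (1,1,1,1,1,1).

The boundary map ∂_3: C_3 → C_2 sends each 3-simplex σ to the alternating sum Σ_i (−1)^i (σ with its i-th vertex removed). For instance
  ∂[v_0,v_1,v_2,v_4] = [v_1,v_2,v_4] − [v_0,v_2,v_4] + [v_0,v_1,v_4] − [v_0,v_1,v_2],
  ∂[v_1,v_2,v_3,v_4] = [v_2,v_3,v_4] − [v_1,v_3,v_4] + [v_1,v_2,v_4] − [v_1,v_2,v_3].
The resulting 10×5 matrix has rank 4, and its Smith normal form has invariant factors (1,1,1,1).

Now H_k = ker ∂_k / im ∂_{k+1}, so:

  H_0: rank C_0 − rank ∂_1 = 5 − 4 = 1, and the invariant factors of ∂_1 are all 1, so H_0 = Z.
  H_1: rank ker ∂_1 − rank ∂_2 = (10 − 4) − 6 = 0, and the invariant factors of ∂_2 are all 1, so H_1 = 0.
  H_2: rank ker ∂_2 − rank ∂_3 = (10 − 6) − 4 = 0, and the invariant factors of ∂_3 are all 1, so H_2 = 0.
  H_3: rank ker ∂_3 − rank ∂_4 = (5 − 4) − 0 = 1, and there is no ∂_4, so H_3 = Z.

As a check, the Euler characteristic is 5 − 10 + 10 − 5 = 0, which agrees with 1 − 0 + 0 − 1 = 0.
(K is a triangulation of the 3-sphere S^3.)

H_0 ≅ Z,  H_1 = 0,  H_2 = 0,  H_3 ≅ Z.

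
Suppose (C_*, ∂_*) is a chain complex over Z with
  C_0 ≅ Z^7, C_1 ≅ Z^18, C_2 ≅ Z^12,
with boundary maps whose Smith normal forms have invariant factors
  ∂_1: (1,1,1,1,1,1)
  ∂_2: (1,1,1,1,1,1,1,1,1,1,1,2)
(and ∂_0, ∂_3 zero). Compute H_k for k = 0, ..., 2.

H_0 ≅ Z,  H_1 ≅ Z_2,  H_2 = 0.

H_0: b_0 = 7 − 0 − 6 = 1; torsion from ∂_1 factors > 1: none. So H_0 ≅ Z.
H_1: b_1 = 18 − 6 − 12 = 0; torsion from ∂_2 factors > 1: [2]. So H_1 ≅ Z_2.
H_2: b_2 = 12 − 12 − 0 = 0; torsion from ∂_3 factors > 1: none. So H_2 ≅ 0.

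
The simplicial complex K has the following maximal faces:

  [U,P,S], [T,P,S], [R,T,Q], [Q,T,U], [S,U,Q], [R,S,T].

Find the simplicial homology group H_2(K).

H_2 = 0.

Take the total order P < Q < R < S < T < U on the vertex set. Then K (dimension 2) consists of the simplices:

  0-simplices (6): P, Q, R, S, T, U
  1-simplices (12): PS, PT, PU, QR, QS, QT, QU, RS, RT, ST, SU, TU
  2-simplices (6): PST, PSU, QRT, QSU, QTU, RST

giving chain groups C_0 ≅ Z^6, C_1 ≅ Z^12, C_2 ≅ Z^6.

∂_1: C_1 → C_0 is given by ∂[p,q] = [q] − [p]. For instance
  ∂QU = U − Q.
As a 6×12 matrix over Z this has rank 5, with invariant factors (1,1,1,1,1).

Boundary ∂_2: C_2 → C_1 sends each 2-simplex [p,q,r] to [q,r] − [p,r] + [p,q]. For instance
  ∂QTU = TU − QU + QT,
  ∂PST = ST − PT + PS.
The 12×6 boundary matrix has rank 6 and Smith normal form diag(1,1,1,1,1,1).

From H_k ≅ ker(∂_k) / im(∂_{k+1}) we obtain:

  H_2: rank ker ∂_2 − rank ∂_3 = (6 − 6) − 0 = 0, and there is no ∂_3, so H_2 ≅ 0.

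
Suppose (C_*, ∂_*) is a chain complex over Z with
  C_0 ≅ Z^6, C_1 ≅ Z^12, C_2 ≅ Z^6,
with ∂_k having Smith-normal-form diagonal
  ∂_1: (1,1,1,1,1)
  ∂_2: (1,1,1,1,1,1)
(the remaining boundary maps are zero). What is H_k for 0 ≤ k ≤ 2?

H_0: b_0 = 6 − 0 − 5 = 1; torsion from ∂_1 factors > 1: none. So H_0 = Z.
H_1: b_1 = 12 − 5 − 6 = 1; torsion from ∂_2 factors > 1: none. So H_1 = Z.
H_2: b_2 = 6 − 6 − 0 = 0; torsion from ∂_3 factors > 1: none. So H_2 = 0.

H_0 = Z,  H_1 = Z,  H_2 = 0.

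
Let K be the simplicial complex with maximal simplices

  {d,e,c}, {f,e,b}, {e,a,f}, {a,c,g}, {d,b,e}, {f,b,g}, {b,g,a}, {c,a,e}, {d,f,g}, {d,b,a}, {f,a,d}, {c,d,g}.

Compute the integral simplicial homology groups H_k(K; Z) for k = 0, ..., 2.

H_0 = Z,  H_1 = Z/2,  H_2 = 0.

Order the vertices as a < b < c < d < e < f < g. Listing each simplex with vertices in this order, K has dimension 2 with simplices:

  0-simplices (7): a, b, c, d, e, f, g
  1-simplices (18): ab, ac, ad, ae, af, ag, bd, be, bf, bg, cd, ce, cg, de, df, dg, ef, fg
  2-simplices (12): abd, abg, ace, acg, adf, aef, bde, bef, bfg, cde, cdg, dfg

so the chain groups are C_0 ≅ Z^7, C_1 ≅ Z^18, C_2 ≅ Z^12.

The boundary map ∂_1: C_1 → C_0 sends each edge [p,q] (with p < q) to q − p. For instance
  ∂ab = b − a.
As a 7×18 matrix over Z this has rank 6, with invariant factors (1,1,1,1,1,1).

Boundary ∂_2: C_2 → C_1 sends each 2-simplex [p,q,r] to [q,r] − [p,r] + [p,q]. For instance
  ∂abd = bd − ad + ab,
  ∂cde = de − ce + cd.
This gives a 18×12 integer matrix of rank 12; reducing to Smith normal form yields diagonal entries (1,1,1,1,1,1,1,1,1,1,1,2).

Now H_k = ker ∂_k / im ∂_{k+1}, so:

  H_0: rank C_0 − rank ∂_1 = 7 − 6 = 1, and the invariant factors of ∂_1 are all 1, so H_0 ≅ Z.
  H_1: rank ker ∂_1 − rank ∂_2 = (18 − 6) − 12 = 0, and ∂_2 has invariant factor 2 > 1, so H_1 ≅ Z/2.
  H_2: rank ker ∂_2 − rank ∂_3 = (12 − 12) − 0 = 0, and there is no ∂_3, so H_2 ≅ 0.

(K is a triangulation of the real projective plane RP^2.)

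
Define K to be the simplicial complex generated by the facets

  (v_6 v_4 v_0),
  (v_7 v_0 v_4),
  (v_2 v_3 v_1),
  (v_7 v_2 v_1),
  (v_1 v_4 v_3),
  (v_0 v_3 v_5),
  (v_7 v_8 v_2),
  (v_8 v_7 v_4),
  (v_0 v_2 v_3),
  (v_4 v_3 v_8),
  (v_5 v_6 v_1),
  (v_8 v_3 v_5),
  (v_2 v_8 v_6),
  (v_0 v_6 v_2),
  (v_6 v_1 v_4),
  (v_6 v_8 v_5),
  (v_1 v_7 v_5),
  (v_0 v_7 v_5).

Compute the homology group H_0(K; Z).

Order the vertices as v_0 < v_1 < v_2 < v_3 < v_4 < v_5 < v_6 < v_7 < v_8. Listing each simplex with vertices in this order, K has dimension 2 with simplices:

  0-simplices (9): [v_0], [v_1], [v_2], [v_3], [v_4], [v_5], [v_6], [v_7], [v_8]
  1-simplices (27): (27 of them)
  2-simplices (18): (18 of them)

giving chain groups C_0 ≅ Z^9, C_1 ≅ Z^27, C_2 ≅ Z^18.

Boundary ∂_1: C_1 → C_0 sends each edge [p,q] (with p < q) to q − p.
This gives a 9×27 integer matrix of rank 8; reducing to Smith normal form yields diagonal entries (1,1,1,1,1,1,1,1).

The boundary map ∂_2: C_2 → C_1 sends each 2-simplex [p,q,r] to [q,r] − [p,r] + [p,q]. For instance
  ∂[v_2,v_6,v_8] = [v_6,v_8] − [v_2,v_8] + [v_2,v_6],
  ∂[v_1,v_5,v_7] = [v_5,v_7] − [v_1,v_7] + [v_1,v_5].
This gives a 27×18 integer matrix of rank 17; reducing to Smith normal form yields diagonal entries (1,1,1,1,1,1,1,1,1,1,1,1,1,1,1,1,1).

Computing H_k = (kernel of ∂_k) / (image of ∂_{k+1}):

  H_0: rank C_0 − rank ∂_1 = 9 − 8 = 1, and the invariant factors of ∂_1 are all 1, so H_0 ≅ Z.

(K is a triangulation of the torus T^2.)

H_0 = Z.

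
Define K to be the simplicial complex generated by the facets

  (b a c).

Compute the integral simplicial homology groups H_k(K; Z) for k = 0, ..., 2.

H_0 = Z,  H_1 = 0,  H_2 = 0.

We work with the vertex ordering a < b < c. The simplices of K, each written with vertices in increasing order, are:

  0-simplices (3): a, b, c
  1-simplices (3): ab, ac, bc
  2-simplices (1): abc

Hence C_0 ≅ Z^3, C_1 ≅ Z^3, C_2 ≅ Z^1.

Boundary ∂_1: C_1 → C_0 maps an edge to its endpoints' difference, ∂[p,q] = q − p.
The 3×3 boundary matrix has rank 2 and Smith normal form diag(1,1).

The boundary map ∂_2: C_2 → C_1 sends each 2-simplex [p,q,r] to [q,r] − [p,r] + [p,q]. For instance
  ∂abc = bc − ac + ab.
The 3×1 boundary matrix has rank 1 and Smith normal form diag(1).

Computing H_k = (kernel of ∂_k) / (image of ∂_{k+1}):

  H_0: rank C_0 − rank ∂_1 = 3 − 2 = 1, and the invariant factors of ∂_1 are all 1, so H_0 ≅ Z.
  H_1: rank ker ∂_1 − rank ∂_2 = (3 − 2) − 1 = 0, and the invariant factors of ∂_2 are all 1, so H_1 ≅ 0.
  H_2: rank ker ∂_2 − rank ∂_3 = (1 − 1) − 0 = 0, and there is no ∂_3, so H_2 ≅ 0.

(K is a triangulation of the 2-simplex.)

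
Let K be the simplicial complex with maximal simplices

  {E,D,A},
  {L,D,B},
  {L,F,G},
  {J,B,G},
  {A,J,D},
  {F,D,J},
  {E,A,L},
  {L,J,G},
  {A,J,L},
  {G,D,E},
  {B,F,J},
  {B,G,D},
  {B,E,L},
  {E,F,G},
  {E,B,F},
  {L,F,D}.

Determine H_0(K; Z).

H_0 ≅ Z.

Take the total order A < B < D < E < F < G < J < L on the vertex set. Then K (dimension 2) consists of the simplices:

  0-simplices (8): A, B, D, E, F, G, J, L
  1-simplices (24): AD, AE, AJ, AL, BD, BE, BF, BG, BJ, BL, DE, DF, DG, DJ, DL, EF, EG, EL, FG, FJ, FL, GJ, GL, JL
  2-simplices (16): ADE, ADJ, AEL, AJL, BDG, BDL, BEF, BEL, BFJ, BGJ, DEG, DFJ, DFL, EFG, FGL, GJL

giving chain groups C_0 ≅ Z^8, C_1 ≅ Z^24, C_2 ≅ Z^16.

The boundary map ∂_1: C_1 → C_0 is given by ∂[p,q] = [q] − [p]. For instance
  ∂BG = G − B.
The 8×24 boundary matrix has rank 7 and Smith normal form diag(1,1,1,1,1,1,1).

The boundary map ∂_2: C_2 → C_1 acts by ∂[p,q,r] = [q,r] − [p,r] + [p,q]. For instance
  ∂DEG = EG − DG + DE,
  ∂BFJ = FJ − BJ + BF.
This gives a 24×16 integer matrix of rank 15; reducing to Smith normal form yields diagonal entries (1,1,1,1,1,1,1,1,1,1,1,1,1,1,1).

From H_k ≅ ker(∂_k) / im(∂_{k+1}) we obtain:

  H_0: rank C_0 − rank ∂_1 = 8 − 7 = 1, and the invariant factors of ∂_1 are all 1, so H_0 = Z.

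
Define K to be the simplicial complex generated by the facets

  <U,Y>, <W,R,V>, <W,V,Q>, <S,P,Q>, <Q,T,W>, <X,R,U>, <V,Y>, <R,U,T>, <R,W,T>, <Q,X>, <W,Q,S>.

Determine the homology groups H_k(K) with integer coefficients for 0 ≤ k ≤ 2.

H_0 = Z,  H_1 = Z^2,  H_2 = 0.

We work with the vertex ordering P < Q < R < S < T < U < V < W < X < Y. The simplices of K, each written with vertices in increasing order, are:

  0-simplices (10): P, Q, R, S, T, U, V, W, X, Y
  1-simplices (19): PQ, PS, QS, QT, QV, QW, QX, RT, RU, RV, RW, RX, SW, TU, TW, UX, UY, VW, VY
  2-simplices (8): PQS, QSW, QTW, QVW, RTU, RTW, RUX, RVW

Hence C_0 ≅ Z^10, C_1 ≅ Z^19, C_2 ≅ Z^8.

∂_1: C_1 → C_0 maps an edge to its endpoints' difference, ∂[p,q] = q − p. For instance
  ∂UX = X − U.
The resulting 10×19 matrix has rank 9, and its Smith normal form has invariant factors (1,1,1,1,1,1,1,1,1).

The boundary map ∂_2: C_2 → C_1 sends each 2-simplex [p,q,r] to [q,r] − [p,r] + [p,q]. For instance
  ∂RVW = VW − RW + RV,
  ∂QSW = SW − QW + QS.
As a 19×8 matrix over Z this has rank 8, with invariant factors (1,1,1,1,1,1,1,1).

From H_k ≅ ker(∂_k) / im(∂_{k+1}) we obtain:

  H_0: rank C_0 − rank ∂_1 = 10 − 9 = 1, and the invariant factors of ∂_1 are all 1, so H_0 ≅ Z.
  H_1: rank ker ∂_1 − rank ∂_2 = (19 − 9) − 8 = 2, and the invariant factors of ∂_2 are all 1, so H_1 ≅ Z^2.
  H_2: rank ker ∂_2 − rank ∂_3 = (8 − 8) − 0 = 0, and there is no ∂_3, so H_2 ≅ 0.

As a check, the Euler characteristic is 10 − 19 + 8 = -1, which agrees with 1 − 2 + 0 = -1.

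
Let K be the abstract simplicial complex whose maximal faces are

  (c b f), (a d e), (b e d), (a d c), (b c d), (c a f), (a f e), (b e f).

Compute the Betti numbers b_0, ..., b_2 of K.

K has 6 vertices, 12 edges, 8 triangles.
rank ∂_0 = 0, rank ∂_1 = 5 ⇒ b_0 = 6 − 0 − 5 = 1; all invariant factors of ∂_1 are 1 so no torsion. So H_0 = Z.
rank ∂_1 = 5, rank ∂_2 = 7 ⇒ b_1 = 12 − 5 − 7 = 0; all invariant factors of ∂_2 are 1 so no torsion. So H_1 = 0.
rank ∂_2 = 7, rank ∂_3 = 0 ⇒ b_2 = 8 − 7 − 0 = 1. So H_2 = Z.

b_0 = 1, b_1 = 0, b_2 = 1.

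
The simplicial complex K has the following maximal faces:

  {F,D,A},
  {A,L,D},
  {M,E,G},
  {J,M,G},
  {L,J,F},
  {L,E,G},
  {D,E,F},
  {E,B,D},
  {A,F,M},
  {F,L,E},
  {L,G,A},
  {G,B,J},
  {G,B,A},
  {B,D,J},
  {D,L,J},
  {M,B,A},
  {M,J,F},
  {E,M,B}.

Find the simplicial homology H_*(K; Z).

H_0 ≅ Z,  H_1 ≅ Z ⊕ Z_2,  H_2 = 0.

Fix the vertex order A < B < D < E < F < G < J < L < M and write every simplex with vertices in increasing order. Then dim K = 2 and the simplices of K are:

  0-simplices (9): A, B, D, E, F, G, J, L, M
  1-simplices (27): AB, AD, AF, AG, AL, AM, BD, BE, BG, BJ, BM, DE, DF, DJ, DL, EF, EG, EL, EM, FJ, FL, FM, GJ, GL, GM, JL, JM
  2-simplices (18): ABG, ABM, ADF, ADL, AFM, AGL, BDE, BDJ, BEM, BGJ, DEF, DJL, EFL, EGL, EGM, FJL, FJM, GJM

so the chain groups are C_0 ≅ Z^9, C_1 ≅ Z^27, C_2 ≅ Z^18.

Boundary ∂_1: C_1 → C_0 sends each edge [p,q] (with p < q) to q − p.
The resulting 9×27 matrix has rank 8, and its Smith normal form has invariant factors (1,1,1,1,1,1,1,1).

Boundary ∂_2: C_2 → C_1 acts by ∂[p,q,r] = [q,r] − [p,r] + [p,q]. For instance
  ∂ABG = BG − AG + AB,
  ∂BDE = DE − BE + BD.
The resulting 27×18 matrix has rank 18, and its Smith normal form has invariant factors (1,1,1,1,1,1,1,1,1,1,1,1,1,1,1,1,1,2).

From H_k ≅ ker(∂_k) / im(∂_{k+1}) we obtain:

  H_0: rank C_0 − rank ∂_1 = 9 − 8 = 1, and the invariant factors of ∂_1 are all 1, so H_0 = Z.
  H_1: rank ker ∂_1 − rank ∂_2 = (27 − 8) − 18 = 1, and ∂_2 has invariant factor 2 > 1, so H_1 = Z ⊕ Z_2.
  H_2: rank ker ∂_2 − rank ∂_3 = (18 − 18) − 0 = 0, and there is no ∂_3, so H_2 = 0.

As a check, the Euler characteristic is 9 − 27 + 18 = 0, which agrees with 1 − 1 + 0 = 0.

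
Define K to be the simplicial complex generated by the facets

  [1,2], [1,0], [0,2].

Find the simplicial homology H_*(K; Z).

Fix the vertex order 0 < 1 < 2 and write every simplex with vertices in increasing order. Then dim K = 1 and the simplices of K are:

  0-simplices (3): [0], [1], [2]
  1-simplices (3): [0,1], [0,2], [1,2]

Hence C_0 ≅ Z^3, C_1 ≅ Z^3.

The boundary map ∂_1: C_1 → C_0 sends each edge [p,q] (with p < q) to q − p. For instance
  ∂[0,1] = [1] − [0].
As a 3×3 matrix over Z this has rank 2, with invariant factors (1,1).

From H_k ≅ ker(∂_k) / im(∂_{k+1}) we obtain:

  H_0: rank C_0 − rank ∂_1 = 3 − 2 = 1, and the invariant factors of ∂_1 are all 1, so H_0 = Z.
  H_1: rank ker ∂_1 − rank ∂_2 = (3 − 2) − 0 = 1, and there is no ∂_2, so H_1 = Z.

H_0 ≅ Z,  H_1 ≅ Z.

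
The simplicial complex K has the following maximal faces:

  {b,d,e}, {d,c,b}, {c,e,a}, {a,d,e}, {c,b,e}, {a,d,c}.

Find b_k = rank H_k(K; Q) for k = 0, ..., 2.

K has 5 vertices, 9 edges, 6 triangles.
rank ∂_0 = 0, rank ∂_1 = 4 ⇒ b_0 = 5 − 0 − 4 = 1; all invariant factors of ∂_1 are 1 so no torsion. So H_0 = Z.
rank ∂_1 = 4, rank ∂_2 = 5 ⇒ b_1 = 9 − 4 − 5 = 0; all invariant factors of ∂_2 are 1 so no torsion. So H_1 = 0.
rank ∂_2 = 5, rank ∂_3 = 0 ⇒ b_2 = 6 − 5 − 0 = 1. So H_2 = Z.

b_0 = 1, b_1 = 0, b_2 = 1.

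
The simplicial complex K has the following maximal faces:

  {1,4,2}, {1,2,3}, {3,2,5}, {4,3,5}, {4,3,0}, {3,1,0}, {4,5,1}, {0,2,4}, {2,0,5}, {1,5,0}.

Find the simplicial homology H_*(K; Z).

H_0 = Z,  H_1 = Z/2Z,  H_2 = 0.

Fix the vertex order 0 < 1 < 2 < 3 < 4 < 5 and write every simplex with vertices in increasing order. Then dim K = 2 and the simplices of K are:

  0-simplices (6): [0], [1], [2], [3], [4], [5]
  1-simplices (15): [0,1], [0,2], [0,3], [0,4], [0,5], [1,2], [1,3], [1,4], [1,5], [2,3], [2,4], [2,5], [3,4], [3,5], [4,5]
  2-simplices (10): [0,1,3], [0,1,5], [0,2,4], [0,2,5], [0,3,4], [1,2,3], [1,2,4], [1,4,5], [2,3,5], [3,4,5]

so the chain groups are C_0 ≅ Z^6, C_1 ≅ Z^15, C_2 ≅ Z^10.

∂_1: C_1 → C_0 sends each edge [p,q] (with p < q) to q − p.
This gives a 6×15 integer matrix of rank 5; reducing to Smith normal form yields diagonal entries (1,1,1,1,1).

Boundary ∂_2: C_2 → C_1 acts by ∂[p,q,r] = [q,r] − [p,r] + [p,q]. For instance
  ∂[0,3,4] = [3,4] − [0,4] + [0,3],
  ∂[1,4,5] = [4,5] − [1,5] + [1,4].
As a 15×10 matrix over Z this has rank 10, with invariant factors (1,1,1,1,1,1,1,1,1,2).

Reading off H_k = ker ∂_k / im ∂_{k+1}:

  H_0: rank C_0 − rank ∂_1 = 6 − 5 = 1, and the invariant factors of ∂_1 are all 1, so H_0 = Z.
  H_1: rank ker ∂_1 − rank ∂_2 = (15 − 5) − 10 = 0, and ∂_2 has invariant factor 2 > 1, so H_1 = Z/2Z.
  H_2: rank ker ∂_2 − rank ∂_3 = (10 − 10) − 0 = 0, and there is no ∂_3, so H_2 = 0.

(K is a triangulation of the real projective plane RP^2.)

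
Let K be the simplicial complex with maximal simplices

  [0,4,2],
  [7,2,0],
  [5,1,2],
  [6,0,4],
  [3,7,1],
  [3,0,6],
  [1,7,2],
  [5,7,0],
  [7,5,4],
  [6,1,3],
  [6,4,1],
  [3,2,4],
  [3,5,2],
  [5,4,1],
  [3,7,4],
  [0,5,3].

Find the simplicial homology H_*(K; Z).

H_0 = Z,  H_1 = Z^2,  H_2 = Z.

Take the total order 0 < 1 < 2 < 3 < 4 < 5 < 6 < 7 on the vertex set. Then K (dimension 2) consists of the simplices:

  0-simplices (8): [0], [1], [2], [3], [4], [5], [6], [7]
  1-simplices (24): (24 of them)
  2-simplices (16): [0,2,4], [0,2,7], [0,3,5], [0,3,6], [0,4,6], [0,5,7], [1,2,5], [1,2,7], [1,3,6], [1,3,7], [1,4,5], [1,4,6], [2,3,4], [2,3,5], [3,4,7], [4,5,7]

Hence C_0 ≅ Z^8, C_1 ≅ Z^24, C_2 ≅ Z^16.

∂_1: C_1 → C_0 sends each edge [p,q] (with p < q) to q − p. For instance
  ∂[1,5] = [5] − [1].
The 8×24 boundary matrix has rank 7 and Smith normal form diag(1,1,1,1,1,1,1).

The boundary map ∂_2: C_2 → C_1 acts by ∂[p,q,r] = [q,r] − [p,r] + [p,q]. For instance
  ∂[1,3,7] = [3,7] − [1,7] + [1,3],
  ∂[0,2,4] = [2,4] − [0,4] + [0,2].
The resulting 24×16 matrix has rank 15, and its Smith normal form has invariant factors (1,1,1,1,1,1,1,1,1,1,1,1,1,1,1).

Reading off H_k = ker ∂_k / im ∂_{k+1}:

  H_0: rank C_0 − rank ∂_1 = 8 − 7 = 1, and the invariant factors of ∂_1 are all 1, so H_0 = Z.
  H_1: rank ker ∂_1 − rank ∂_2 = (24 − 7) − 15 = 2, and the invariant factors of ∂_2 are all 1, so H_1 = Z^2.
  H_2: rank ker ∂_2 − rank ∂_3 = (16 − 15) − 0 = 1, and there is no ∂_3, so H_2 = Z.

(K is a triangulation of the torus T^2.)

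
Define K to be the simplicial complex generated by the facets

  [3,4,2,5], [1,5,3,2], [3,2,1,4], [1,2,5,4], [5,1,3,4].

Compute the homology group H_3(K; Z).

H_3 = Z.

K has 5 vertices, 10 edges, 10 triangles, 5 3-simplices.
rank ∂_3 = 4, rank ∂_4 = 0 ⇒ b_3 = 5 − 4 − 0 = 1. So H_3 ≅ Z.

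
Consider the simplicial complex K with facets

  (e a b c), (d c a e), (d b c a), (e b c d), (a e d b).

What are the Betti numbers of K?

K has 5 vertices, 10 edges, 10 triangles, 5 3-simplices.
rank ∂_0 = 0, rank ∂_1 = 4 ⇒ b_0 = 5 − 0 − 4 = 1; all invariant factors of ∂_1 are 1 so no torsion. So H_0 = Z.
rank ∂_1 = 4, rank ∂_2 = 6 ⇒ b_1 = 10 − 4 − 6 = 0; all invariant factors of ∂_2 are 1 so no torsion. So H_1 = 0.
rank ∂_2 = 6, rank ∂_3 = 4 ⇒ b_2 = 10 − 6 − 4 = 0; all invariant factors of ∂_3 are 1 so no torsion. So H_2 = 0.
rank ∂_3 = 4, rank ∂_4 = 0 ⇒ b_3 = 5 − 4 − 0 = 1. So H_3 = Z.

b_0 = 1, b_1 = 0, b_2 = 0, b_3 = 1.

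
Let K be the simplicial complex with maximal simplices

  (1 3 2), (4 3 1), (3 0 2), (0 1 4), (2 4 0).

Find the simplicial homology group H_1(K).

K has 5 vertices, 10 edges, 5 triangles.
rank ∂_1 = 4, rank ∂_2 = 5 ⇒ b_1 = 10 − 4 − 5 = 1; all invariant factors of ∂_2 are 1 so no torsion. So H_1 = Z.

H_1 = Z.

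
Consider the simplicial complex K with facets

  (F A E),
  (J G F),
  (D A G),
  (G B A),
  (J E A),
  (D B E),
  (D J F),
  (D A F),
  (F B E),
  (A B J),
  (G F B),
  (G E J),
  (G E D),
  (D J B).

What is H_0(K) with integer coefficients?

Fix the vertex order A < B < D < E < F < G < J and write every simplex with vertices in increasing order. Then dim K = 2 and the simplices of K are:

  0-simplices (7): A, B, D, E, F, G, J
  1-simplices (21): AB, AD, AE, AF, AG, AJ, BD, BE, BF, BG, BJ, DE, DF, DG, DJ, EF, EG, EJ, FG, FJ, GJ
  2-simplices (14): ABG, ABJ, ADF, ADG, AEF, AEJ, BDE, BDJ, BEF, BFG, DEG, DFJ, EGJ, FGJ

giving chain groups C_0 ≅ Z^7, C_1 ≅ Z^21, C_2 ≅ Z^14.

Boundary ∂_1: C_1 → C_0 maps an edge to its endpoints' difference, ∂[p,q] = q − p.
The 7×21 boundary matrix has rank 6 and Smith normal form diag(1,1,1,1,1,1).

The boundary map ∂_2: C_2 → C_1 maps a triangle to the signed sum of its edges. For instance
  ∂AEF = EF − AF + AE,
  ∂AEJ = EJ − AJ + AE.
This gives a 21×14 integer matrix of rank 13; reducing to Smith normal form yields diagonal entries (1,1,1,1,1,1,1,1,1,1,1,1,1).

From H_k ≅ ker(∂_k) / im(∂_{k+1}) we obtain:

  H_0: rank C_0 − rank ∂_1 = 7 − 6 = 1, and the invariant factors of ∂_1 are all 1, so H_0 ≅ Z.

H_0 = Z.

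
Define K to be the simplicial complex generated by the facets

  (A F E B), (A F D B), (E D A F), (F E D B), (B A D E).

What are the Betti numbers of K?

b_0 = 1, b_1 = 0, b_2 = 0, b_3 = 1.

Order the vertices as A < B < D < E < F. Listing each simplex with vertices in this order, K has dimension 3 with simplices:

  0-simplices (5): A, B, D, E, F
  1-simplices (10): AB, AD, AE, AF, BD, BE, BF, DE, DF, EF
  2-simplices (10): ABD, ABE, ABF, ADE, ADF, AEF, BDE, BDF, BEF, DEF
  3-simplices (5): ABDE, ABDF, ABEF, ADEF, BDEF

so the chain groups are C_0 ≅ Z^5, C_1 ≅ Z^10, C_2 ≅ Z^10, C_3 ≅ Z^5.

∂_1: C_1 → C_0 maps an edge to its endpoints' difference, ∂[p,q] = q − p. For instance
  ∂EF = F − E.
The 5×10 boundary matrix has rank 4 and Smith normal form diag(1,1,1,1).

Boundary ∂_2: C_2 → C_1 sends each 2-simplex [p,q,r] to [q,r] − [p,r] + [p,q]. For instance
  ∂BEF = EF − BF + BE,
  ∂BDF = DF − BF + BD.
The resulting 10×10 matrix has rank 6, and its Smith normal form has invariant factors (1,1,1,1,1,1).

Boundary ∂_3: C_3 → C_2 sends each 3-simplex σ to the alternating sum Σ_i (−1)^i (σ with its i-th vertex removed). For instance
  ∂ABDE = BDE − ADE + ABE − ABD,
  ∂BDEF = DEF − BEF + BDF − BDE.
As a 10×5 matrix over Z this has rank 4, with invariant factors (1,1,1,1).

Now H_k = ker ∂_k / im ∂_{k+1}, so:

  H_0: rank C_0 − rank ∂_1 = 5 − 4 = 1, and the invariant factors of ∂_1 are all 1, so H_0 ≅ Z.
  H_1: rank ker ∂_1 − rank ∂_2 = (10 − 4) − 6 = 0, and the invariant factors of ∂_2 are all 1, so H_1 ≅ 0.
  H_2: rank ker ∂_2 − rank ∂_3 = (10 − 6) − 4 = 0, and the invariant factors of ∂_3 are all 1, so H_2 ≅ 0.
  H_3: rank ker ∂_3 − rank ∂_4 = (5 − 4) − 0 = 1, and there is no ∂_4, so H_3 ≅ Z.

(K is a triangulation of the 3-sphere S^3.)

Hence the Betti numbers are b_0 = 1, b_1 = 0, b_2 = 0, b_3 = 1.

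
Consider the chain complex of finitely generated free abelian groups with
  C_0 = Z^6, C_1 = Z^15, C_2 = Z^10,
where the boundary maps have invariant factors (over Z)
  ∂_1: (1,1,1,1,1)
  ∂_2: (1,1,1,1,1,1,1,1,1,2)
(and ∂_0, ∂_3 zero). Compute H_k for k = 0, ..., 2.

H_0 ≅ Z,  H_1 ≅ Z/2,  H_2 = 0.

H_0: b_0 = 6 − 0 − 5 = 1; torsion from ∂_1 factors > 1: none. So H_0 ≅ Z.
H_1: b_1 = 15 − 5 − 10 = 0; torsion from ∂_2 factors > 1: [2]. So H_1 ≅ Z/2.
H_2: b_2 = 10 − 10 − 0 = 0; torsion from ∂_3 factors > 1: none. So H_2 ≅ 0.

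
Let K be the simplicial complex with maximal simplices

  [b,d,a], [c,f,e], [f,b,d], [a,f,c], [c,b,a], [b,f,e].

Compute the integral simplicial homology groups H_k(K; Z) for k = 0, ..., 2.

Fix the vertex order a < b < c < d < e < f and write every simplex with vertices in increasing order. Then dim K = 2 and the simplices of K are:

  0-simplices (6): a, b, c, d, e, f
  1-simplices (12): ab, ac, ad, af, bc, bd, be, bf, ce, cf, df, ef
  2-simplices (6): abc, abd, acf, bdf, bef, cef

Hence C_0 ≅ Z^6, C_1 ≅ Z^12, C_2 ≅ Z^6.

The boundary map ∂_1: C_1 → C_0 is given by ∂[p,q] = [q] − [p].
The 6×12 boundary matrix has rank 5 and Smith normal form diag(1,1,1,1,1).

Boundary ∂_2: C_2 → C_1 sends each 2-simplex [p,q,r] to [q,r] − [p,r] + [p,q]. For instance
  ∂acf = cf − af + ac,
  ∂bef = ef − bf + be.
As a 12×6 matrix over Z this has rank 6, with invariant factors (1,1,1,1,1,1).

Computing H_k = (kernel of ∂_k) / (image of ∂_{k+1}):

  H_0: rank C_0 − rank ∂_1 = 6 − 5 = 1, and the invariant factors of ∂_1 are all 1, so H_0 ≅ Z.
  H_1: rank ker ∂_1 − rank ∂_2 = (12 − 5) − 6 = 1, and the invariant factors of ∂_2 are all 1, so H_1 ≅ Z.
  H_2: rank ker ∂_2 − rank ∂_3 = (6 − 6) − 0 = 0, and there is no ∂_3, so H_2 ≅ 0.

As a check, the Euler characteristic is 6 − 12 + 6 = 0, which agrees with 1 − 1 + 0 = 0.
(K is a triangulation of the cylinder S^1 x I.)

H_0 ≅ Z,  H_1 ≅ Z,  H_2 = 0.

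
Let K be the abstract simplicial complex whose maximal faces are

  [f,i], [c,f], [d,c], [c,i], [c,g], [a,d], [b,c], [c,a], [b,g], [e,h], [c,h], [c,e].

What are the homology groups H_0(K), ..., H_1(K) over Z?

H_0 = Z,  H_1 = Z^4.

Order the vertices as a < b < c < d < e < f < g < h < i. Listing each simplex with vertices in this order, K has dimension 1 with simplices:

  0-simplices (9): a, b, c, d, e, f, g, h, i
  1-simplices (12): ac, ad, bc, bg, cd, ce, cf, cg, ch, ci, eh, fi

giving chain groups C_0 ≅ Z^9, C_1 ≅ Z^12.

∂_1: C_1 → C_0 is given by ∂[p,q] = [q] − [p].
This gives a 9×12 integer matrix of rank 8; reducing to Smith normal form yields diagonal entries (1,1,1,1,1,1,1,1).

From H_k ≅ ker(∂_k) / im(∂_{k+1}) we obtain:

  H_0: rank C_0 − rank ∂_1 = 9 − 8 = 1, and the invariant factors of ∂_1 are all 1, so H_0 ≅ Z.
  H_1: rank ker ∂_1 − rank ∂_2 = (12 − 8) − 0 = 4, and there is no ∂_2, so H_1 ≅ Z^4.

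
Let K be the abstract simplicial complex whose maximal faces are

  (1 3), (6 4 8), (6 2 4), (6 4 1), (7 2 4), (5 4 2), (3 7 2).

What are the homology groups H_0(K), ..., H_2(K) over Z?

H_0 = Z,  H_1 = Z,  H_2 = 0.

Order the vertices as 1 < 2 < 3 < 4 < 5 < 6 < 7 < 8. Listing each simplex with vertices in this order, K has dimension 2 with simplices:

  0-simplices (8): [1], [2], [3], [4], [5], [6], [7], [8]
  1-simplices (14): [1,3], [1,4], [1,6], [2,3], [2,4], [2,5], [2,6], [2,7], [3,7], [4,5], [4,6], [4,7], [4,8], [6,8]
  2-simplices (6): [1,4,6], [2,3,7], [2,4,5], [2,4,6], [2,4,7], [4,6,8]

giving chain groups C_0 ≅ Z^8, C_1 ≅ Z^14, C_2 ≅ Z^6.

∂_1: C_1 → C_0 is given by ∂[p,q] = [q] − [p].
The resulting 8×14 matrix has rank 7, and its Smith normal form has invariant factors (1,1,1,1,1,1,1).

The boundary map ∂_2: C_2 → C_1 maps a triangle to the signed sum of its edges. For instance
  ∂[2,4,7] = [4,7] − [2,7] + [2,4],
  ∂[2,4,5] = [4,5] − [2,5] + [2,4].
The resulting 14×6 matrix has rank 6, and its Smith normal form has invariant factors (1,1,1,1,1,1).

Computing H_k = (kernel of ∂_k) / (image of ∂_{k+1}):

  H_0: rank C_0 − rank ∂_1 = 8 − 7 = 1, and the invariant factors of ∂_1 are all 1, so H_0 = Z.
  H_1: rank ker ∂_1 − rank ∂_2 = (14 − 7) − 6 = 1, and the invariant factors of ∂_2 are all 1, so H_1 = Z.
  H_2: rank ker ∂_2 − rank ∂_3 = (6 − 6) − 0 = 0, and there is no ∂_3, so H_2 = 0.

As a check, the Euler characteristic is 8 − 14 + 6 = 0, which agrees with 1 − 1 + 0 = 0.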